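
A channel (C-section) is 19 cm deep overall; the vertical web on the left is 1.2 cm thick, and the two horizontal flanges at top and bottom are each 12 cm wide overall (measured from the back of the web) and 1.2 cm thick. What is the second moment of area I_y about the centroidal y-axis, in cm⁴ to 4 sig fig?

I_y ≈ 691.4 cm⁴

Split into non-overlapping primitives; take the origin at the lower-left of the bounding box.
Web: 1.2 × 19, A = 22.8 cm², x = 0.6 cm, Ī = 2.736 cm⁴.
Top flange (beyond web): 10.8 × 1.2, A = 12.96 cm², x = 6.6 cm, Ī = 125.971 cm⁴.
Bottom flange (beyond web): 10.8 × 1.2, A = 12.96 cm², x = 6.6 cm, Ī = 125.971 cm⁴.
Centroid: x̄ = ΣA·x / ΣA = 3.79212 cm.
Transfer each piece to the centroidal y-axis using Ī + A·d² with d = x − 3.79212:
  web: d = -3.19212 cm → contributes +235.059 cm⁴
  top flange (beyond web): d = 2.80788 cm → contributes +228.15 cm⁴
  bottom flange (beyond web): d = 2.80788 cm → contributes +228.15 cm⁴
Total I = 691.36 cm⁴.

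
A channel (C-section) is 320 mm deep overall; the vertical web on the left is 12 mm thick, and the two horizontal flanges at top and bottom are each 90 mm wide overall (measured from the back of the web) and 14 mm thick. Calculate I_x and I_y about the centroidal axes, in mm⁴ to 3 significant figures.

Treat the section as a set of non-overlapping primitives; coordinates are from the bounding-box lower-left.
Web: 12 × 320, A = 3 840 mm², y = 160 mm, Ī = 32 768 000 mm⁴.
Top flange (beyond web): 78 × 14, A = 1 092 mm², y = 313 mm, Ī = 17 836 mm⁴.
Bottom flange (beyond web): 78 × 14, A = 1 092 mm², y = 7 mm, Ī = 17 836 mm⁴.
By symmetry the centroid is at mid-height, ȳ = 160 mm.
Transfer each piece to the centroidal x-axis using Ī + A·d² with d = y − 160:
  web: d = 0 mm → contributes +32 768 000 mm⁴
  top flange (beyond web): d = 153 mm → contributes +25 580 464 mm⁴
  bottom flange (beyond web): d = -153 mm → contributes +25 580 464 mm⁴
Total I = 83 928 928 mm⁴.
For the y-axis: x̄ = 22.315 mm.
Repeating about the centroidal y-axis gives I_y = 3 972 555 mm⁴.

I_x ≈ 8.39 × 10⁷ mm⁴, I_y ≈ 3.97 × 10⁶ mm⁴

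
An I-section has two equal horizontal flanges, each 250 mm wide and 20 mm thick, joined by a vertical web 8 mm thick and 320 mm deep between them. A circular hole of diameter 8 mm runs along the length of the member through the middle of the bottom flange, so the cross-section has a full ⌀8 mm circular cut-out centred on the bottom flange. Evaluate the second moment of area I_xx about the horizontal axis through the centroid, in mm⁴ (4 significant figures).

I_xx ≈ 3.097 × 10⁸ mm⁴

Split into non-overlapping primitives; take the origin at the lower-left of the bounding box.
Bottom flange: 250 × 20, A = 5 000 mm², y = 10 mm, Ī = 166 667 mm⁴.
Web: 8 × 320, A = 2 560 mm², y = 180 mm, Ī = 21 845 333 mm⁴.
Top flange: 250 × 20, A = 5 000 mm², y = 350 mm, Ī = 166 667 mm⁴.
Hole (subtracted): ⌀8, A = 50.2655 mm², y = 10 mm, Ī = 201.062 mm⁴.
Centroid: ȳ = ΣA·y / ΣA = 180.683 mm.
Transfer each piece to the horizontal axis through the centroid using Ī + A·d² with d = y − 180.683:
  bottom flange: d = -170.683 mm → contributes +145 830 233 mm⁴
  web: d = -0.683079 mm → contributes +21 846 528 mm⁴
  top flange: d = 169.317 mm → contributes +143 507 766 mm⁴
  hole: d = -170.683 mm → contributes −1 464 571 mm⁴
Total I = 309 719 956 mm⁴.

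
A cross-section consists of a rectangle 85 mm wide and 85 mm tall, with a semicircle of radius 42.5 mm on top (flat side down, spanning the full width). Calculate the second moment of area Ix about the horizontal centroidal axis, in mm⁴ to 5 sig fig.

Ix ≈ 1.2174 × 10⁷ mm⁴

Treat the section as a set of non-overlapping primitives; coordinates are from the bounding-box lower-left.
Rectangular body: 85 × 85, A = 7 225 mm², y = 42.5 mm, Ī = 4 350 052 mm⁴.
Semicircular cap: semicircle r = 42.5, A = 2837.251 mm², y = 103.0376 mm, Ī = 358086.4 mm⁴.
Centroid: ȳ = ΣA·y / ΣA = 59.56976 mm.
Transfer each piece to the horizontal centroidal axis using Ī + A·d² with d = y − 59.56976:
  rectangular body: d = -17.06976 mm → contributes +6 455 250 mm⁴
  semicircular cap: d = 43.4678 mm → contributes +5 718 928 mm⁴
Total I = 12 174 178 mm⁴.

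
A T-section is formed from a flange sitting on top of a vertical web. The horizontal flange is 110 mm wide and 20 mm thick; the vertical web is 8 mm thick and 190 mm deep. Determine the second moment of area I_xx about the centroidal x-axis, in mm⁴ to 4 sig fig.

I_xx ≈ 1.456 × 10⁷ mm⁴

Break the section into simple shapes (no overlaps), measuring from the bottom-left corner of the bounding box.
Flange: 110 × 20, A = 2 200 mm², y = 200 mm, Ī = 73333.3 mm⁴.
Web: 8 × 190, A = 1 520 mm², y = 95 mm, Ī = 4 572 667 mm⁴.
Centroid: ȳ = ΣA·y / ΣA = 157.097 mm.
Transfer each piece to the centroidal x-axis using Ī + A·d² with d = y − 157.097:
  flange: d = 42.9032 mm → contributes +4 122 844 mm⁴
  web: d = -62.0968 mm → contributes +10 433 801 mm⁴
Total I = 14 556 645 mm⁴.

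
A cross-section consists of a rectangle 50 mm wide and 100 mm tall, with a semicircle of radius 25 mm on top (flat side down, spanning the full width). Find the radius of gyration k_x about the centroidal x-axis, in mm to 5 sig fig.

Treat the section as a set of non-overlapping primitives; coordinates are from the bounding-box lower-left.
Rectangular body: 50 × 100, A = 5 000 mm², y = 50 mm, Ī = 4 166 667 mm⁴.
Semicircular cap: semicircle r = 25, A = 981.7477 mm², y = 110.6103 mm, Ī = 42873.81 mm⁴.
Centroid: ȳ = ΣA·y / ΣA = 59.9476 mm.
Transfer each piece to the centroidal x-axis using Ī + A·d² with d = y − 59.9476:
  rectangular body: d = -9.947603 mm → contributes +4 661 441 mm⁴
  semicircular cap: d = 50.66273 mm → contributes +2 562 737 mm⁴
Total I = 7 224 178 mm⁴.
Radius of gyration: k = √(I/A) = √(7 224 178 / 5981.748) = 34.75203 mm.

k_x ≈ 34.752 mm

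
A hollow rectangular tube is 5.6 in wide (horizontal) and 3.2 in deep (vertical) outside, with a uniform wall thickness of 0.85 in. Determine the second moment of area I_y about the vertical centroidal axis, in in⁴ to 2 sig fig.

Treat the section as a set of non-overlapping primitives; coordinates are from the bounding-box lower-left.
Outer rectangle: 5.6 × 3.2, A = 17.92 in², x = 2.8 in, Ī = 46.83 in⁴.
Inner void (subtracted): 3.9 × 1.5, A = 5.85 in², x = 2.8 in, Ī = 7.415 in⁴.
By symmetry the centroid is at mid-width, x̄ = 2.8 in.
All pieces are centred on the vertical centroidal axis, so I = ΣĪ (holes subtracted) = 39.42 in⁴.

I_y ≈ 39 in⁴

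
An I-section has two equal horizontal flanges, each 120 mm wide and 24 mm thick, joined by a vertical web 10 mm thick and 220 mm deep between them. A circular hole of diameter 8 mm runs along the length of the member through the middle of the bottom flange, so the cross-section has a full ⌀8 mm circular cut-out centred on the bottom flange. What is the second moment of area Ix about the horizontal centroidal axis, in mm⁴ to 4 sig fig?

Ix ≈ 9.413 × 10⁷ mm⁴

Break the section into simple shapes (no overlaps), measuring from the bottom-left corner of the bounding box.
Bottom flange: 120 × 24, A = 2 880 mm², y = 12 mm, Ī = 138 240 mm⁴.
Web: 10 × 220, A = 2 200 mm², y = 134 mm, Ī = 8 873 333 mm⁴.
Top flange: 120 × 24, A = 2 880 mm², y = 256 mm, Ī = 138 240 mm⁴.
Hole (subtracted): ⌀8, A = 50.2655 mm², y = 12 mm, Ī = 201.062 mm⁴.
Centroid: ȳ = ΣA·y / ΣA = 134.775 mm.
Transfer each piece to the horizontal centroidal axis using Ī + A·d² with d = y − 134.775:
  bottom flange: d = -122.775 mm → contributes +43 550 707 mm⁴
  web: d = -0.775296 mm → contributes +8 874 656 mm⁴
  top flange: d = 121.225 mm → contributes +42 461 075 mm⁴
  hole: d = -122.775 mm → contributes −757 892 mm⁴
Total I = 94 128 546 mm⁴.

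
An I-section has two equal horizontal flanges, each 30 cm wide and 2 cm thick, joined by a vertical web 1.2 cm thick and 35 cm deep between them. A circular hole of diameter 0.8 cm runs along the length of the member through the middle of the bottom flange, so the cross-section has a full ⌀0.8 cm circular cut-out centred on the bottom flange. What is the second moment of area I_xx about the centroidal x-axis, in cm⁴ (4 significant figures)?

I_xx ≈ 4.522 × 10⁴ cm⁴

Decompose the section into non-overlapping parts with the origin at the bottom-left of its bounding rectangle.
Bottom flange: 30 × 2, A = 60 cm², y = 1 cm, Ī = 20 cm⁴.
Web: 1.2 × 35, A = 42 cm², y = 19.5 cm, Ī = 4287.5 cm⁴.
Top flange: 30 × 2, A = 60 cm², y = 38 cm, Ī = 20 cm⁴.
Hole (subtracted): ⌀0.8, A = 0.502655 cm², y = 1 cm, Ī = 0.0201062 cm⁴.
Centroid: ȳ = ΣA·y / ΣA = 19.5576 cm.
Transfer each piece to the centroidal x-axis using Ī + A·d² with d = y − 19.5576:
  bottom flange: d = -18.5576 cm → contributes +20 683 cm⁴
  web: d = -0.0575806 cm → contributes +4287.64 cm⁴
  top flange: d = 18.4424 cm → contributes +20427.4 cm⁴
  hole: d = -18.5576 cm → contributes −173.126 cm⁴
Total I = 45224.9 cm⁴.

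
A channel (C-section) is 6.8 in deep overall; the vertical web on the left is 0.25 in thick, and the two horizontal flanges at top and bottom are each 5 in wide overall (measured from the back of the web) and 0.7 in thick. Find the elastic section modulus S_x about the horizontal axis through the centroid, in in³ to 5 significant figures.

Treat the section as a set of non-overlapping primitives; coordinates are from the bounding-box lower-left.
Web: 0.25 × 6.8, A = 1.7 in², y = 3.4 in, Ī = 6.550667 in⁴.
Top flange (beyond web): 4.75 × 0.7, A = 3.325 in², y = 6.45 in, Ī = 0.1357708 in⁴.
Bottom flange (beyond web): 4.75 × 0.7, A = 3.325 in², y = 0.35 in, Ī = 0.1357708 in⁴.
By symmetry the centroid is at mid-height, ȳ = 3.4 in.
Transfer each piece to the horizontal axis through the centroid using Ī + A·d² with d = y − 3.4:
  web: d = 0 in → contributes +6.550667 in⁴
  top flange (beyond web): d = 3.05 in → contributes +31.06658 in⁴
  bottom flange (beyond web): d = -3.05 in → contributes +31.06658 in⁴
Total I = 68.68383 in⁴.
Extreme fibre distance c = 3.4 in; S = I/c = 20.20113 in³.

S_x ≈ 20.201 in³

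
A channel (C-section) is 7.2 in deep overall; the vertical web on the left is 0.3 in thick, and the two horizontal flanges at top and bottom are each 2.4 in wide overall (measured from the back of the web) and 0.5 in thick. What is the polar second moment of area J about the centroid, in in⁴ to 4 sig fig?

J ≈ 35.26 in⁴

Decompose the section into non-overlapping parts with the origin at the bottom-left of its bounding rectangle.
Web: 0.3 × 7.2, A = 2.16 in², y = 3.6 in, Ī = 9.3312 in⁴.
Top flange (beyond web): 2.1 × 0.5, A = 1.05 in², y = 6.95 in, Ī = 0.021875 in⁴.
Bottom flange (beyond web): 2.1 × 0.5, A = 1.05 in², y = 0.25 in, Ī = 0.021875 in⁴.
By symmetry the centroid is at mid-height, ȳ = 3.6 in.
Transfer each piece to the centroidal x-axis using Ī + A·d² with d = y − 3.6:
  web: d = 0 in → contributes +9.3312 in⁴
  top flange (beyond web): d = 3.35 in → contributes +11.8055 in⁴
  bottom flange (beyond web): d = -3.35 in → contributes +11.8055 in⁴
Total I = 32.9422 in⁴.
For the y-axis: x̄ = 0.741549 in.
Repeating about the centroidal y-axis gives I_y = 2.32125 in⁴.
Polar second moment: J = I_x + I_y = 35.2634 in⁴.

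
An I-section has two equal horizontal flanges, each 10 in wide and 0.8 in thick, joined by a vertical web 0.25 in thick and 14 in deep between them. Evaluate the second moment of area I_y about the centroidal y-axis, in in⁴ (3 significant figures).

I_y ≈ 133 in⁴

Split into non-overlapping primitives; take the origin at the lower-left of the bounding box.
Bottom flange: 10 × 0.8, A = 8 in², x = 5 in, Ī = 66.667 in⁴.
Web: 0.25 × 14, A = 3.5 in², x = 5 in, Ī = 0.018229 in⁴.
Top flange: 10 × 0.8, A = 8 in², x = 5 in, Ī = 66.667 in⁴.
By symmetry the centroid is at mid-width, x̄ = 5 in.
All pieces are centred on the centroidal y-axis, so I = ΣĪ = 133.35 in⁴.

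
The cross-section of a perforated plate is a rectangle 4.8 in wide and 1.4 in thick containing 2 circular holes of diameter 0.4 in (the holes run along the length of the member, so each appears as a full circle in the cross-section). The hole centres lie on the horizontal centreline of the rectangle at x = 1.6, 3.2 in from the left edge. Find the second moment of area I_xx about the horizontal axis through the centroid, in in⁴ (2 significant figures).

Split into non-overlapping primitives; take the origin at the lower-left of the bounding box.
Plate: 4.8 × 1.4, A = 6.72 in², y = 0.7 in, Ī = 1.098 in⁴.
Hole 1 (subtracted): ⌀0.4, A = 0.1257 in², y = 0.7 in, Ī = 0.001257 in⁴.
Hole 2 (subtracted): ⌀0.4, A = 0.1257 in², y = 0.7 in, Ī = 0.001257 in⁴.
By symmetry the centroid is at mid-height, ȳ = 0.7 in.
All pieces are centred on the horizontal axis through the centroid, so I = ΣĪ (holes subtracted) = 1.095 in⁴.

I_xx ≈ 1.1 in⁴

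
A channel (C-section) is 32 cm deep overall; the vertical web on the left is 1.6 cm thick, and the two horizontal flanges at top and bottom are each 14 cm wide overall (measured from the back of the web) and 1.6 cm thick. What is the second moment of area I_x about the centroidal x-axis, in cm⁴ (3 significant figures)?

I_x ≈ 1.35 × 10⁴ cm⁴

Break the section into simple shapes (no overlaps), measuring from the bottom-left corner of the bounding box.
Web: 1.6 × 32, A = 51.2 cm², y = 16 cm, Ī = 4369.1 cm⁴.
Top flange (beyond web): 12.4 × 1.6, A = 19.84 cm², y = 31.2 cm, Ī = 4.2325 cm⁴.
Bottom flange (beyond web): 12.4 × 1.6, A = 19.84 cm², y = 0.8 cm, Ī = 4.2325 cm⁴.
By symmetry the centroid is at mid-height, ȳ = 16 cm.
Transfer each piece to the centroidal x-axis using Ī + A·d² with d = y − 16:
  web: d = 0 cm → contributes +4369.1 cm⁴
  top flange (beyond web): d = 15.2 cm → contributes +4588.1 cm⁴
  bottom flange (beyond web): d = -15.2 cm → contributes +4588.1 cm⁴
Total I = 13 545 cm⁴.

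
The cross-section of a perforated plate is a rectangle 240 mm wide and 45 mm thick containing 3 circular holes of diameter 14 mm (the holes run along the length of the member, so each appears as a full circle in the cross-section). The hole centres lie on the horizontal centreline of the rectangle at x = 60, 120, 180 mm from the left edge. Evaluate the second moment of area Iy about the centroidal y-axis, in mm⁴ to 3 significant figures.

Decompose the section into non-overlapping parts with the origin at the bottom-left of its bounding rectangle.
Plate: 240 × 45, A = 10 800 mm², x = 120 mm, Ī = 51 840 000 mm⁴.
Hole 1 (subtracted): ⌀14, A = 153.94 mm², x = 60 mm, Ī = 1885.7 mm⁴.
Hole 2 (subtracted): ⌀14, A = 153.94 mm², x = 120 mm, Ī = 1885.7 mm⁴.
Hole 3 (subtracted): ⌀14, A = 153.94 mm², x = 180 mm, Ī = 1885.7 mm⁴.
By symmetry the centroid is at mid-width, x̄ = 120 mm.
Transfer each piece to the centroidal y-axis using Ī + A·d² with d = x − 120:
  plate: d = 0 mm → contributes +51 840 000 mm⁴
  hole 1: d = -60 mm → contributes −556 063 mm⁴
  hole 2: d = 0 mm → contributes −1885.7 mm⁴
  hole 3: d = 60 mm → contributes −556 063 mm⁴
Total I = 50 725 989 mm⁴.

Iy ≈ 5.07 × 10⁷ mm⁴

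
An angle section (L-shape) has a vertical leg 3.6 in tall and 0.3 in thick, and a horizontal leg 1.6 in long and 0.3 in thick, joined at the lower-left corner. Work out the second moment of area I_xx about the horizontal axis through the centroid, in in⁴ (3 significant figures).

Split into non-overlapping primitives; take the origin at the lower-left of the bounding box.
Vertical leg: 0.3 × 3.6, A = 1.08 in², y = 1.8 in, Ī = 1.1664 in⁴.
Horizontal leg (remainder): 1.3 × 0.3, A = 0.39 in², y = 0.15 in, Ī = 0.002925 in⁴.
Centroid: ȳ = ΣA·y / ΣA = 1.3622 in.
Transfer each piece to the horizontal axis through the centroid using Ī + A·d² with d = y − 1.3622:
  vertical leg: d = 0.43776 in → contributes +1.3734 in⁴
  horizontal leg (remainder): d = -1.2122 in → contributes +0.57604 in⁴
Total I = 1.9494 in⁴.

I_xx ≈ 1.95 in⁴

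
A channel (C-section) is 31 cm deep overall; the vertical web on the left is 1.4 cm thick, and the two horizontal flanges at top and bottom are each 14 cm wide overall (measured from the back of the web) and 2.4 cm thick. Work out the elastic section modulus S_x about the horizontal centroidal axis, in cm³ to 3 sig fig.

Split into non-overlapping primitives; take the origin at the lower-left of the bounding box.
Web: 1.4 × 31, A = 43.4 cm², y = 15.5 cm, Ī = 3475.6 cm⁴.
Top flange (beyond web): 12.6 × 2.4, A = 30.24 cm², y = 29.8 cm, Ī = 14.515 cm⁴.
Bottom flange (beyond web): 12.6 × 2.4, A = 30.24 cm², y = 1.2 cm, Ī = 14.515 cm⁴.
By symmetry the centroid is at mid-height, ȳ = 15.5 cm.
Transfer each piece to the horizontal centroidal axis using Ī + A·d² with d = y − 15.5:
  web: d = 0 cm → contributes +3475.6 cm⁴
  top flange (beyond web): d = 14.3 cm → contributes +6198.3 cm⁴
  bottom flange (beyond web): d = -14.3 cm → contributes +6198.3 cm⁴
Total I = 15 872 cm⁴.
Extreme fibre distance c = 15.5 cm; S = I/c = 1 024 cm³.

S_x ≈ 1020 cm³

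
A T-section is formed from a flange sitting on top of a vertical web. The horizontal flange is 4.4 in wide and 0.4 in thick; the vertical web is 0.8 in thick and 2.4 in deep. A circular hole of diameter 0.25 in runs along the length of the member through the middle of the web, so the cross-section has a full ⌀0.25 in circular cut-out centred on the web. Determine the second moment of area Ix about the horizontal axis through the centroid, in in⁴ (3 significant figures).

Ix ≈ 2.72 in⁴

Treat the section as a set of non-overlapping primitives; coordinates are from the bounding-box lower-left.
Flange: 4.4 × 0.4, A = 1.76 in², y = 2.6 in, Ī = 0.023467 in⁴.
Web: 0.8 × 2.4, A = 1.92 in², y = 1.2 in, Ī = 0.9216 in⁴.
Hole (subtracted): ⌀0.25, A = 0.049087 in², y = 1.2 in, Ī = 0.00019175 in⁴.
Centroid: ȳ = ΣA·y / ΣA = 1.8786 in.
Transfer each piece to the horizontal axis through the centroid using Ī + A·d² with d = y − 1.8786:
  flange: d = 0.72138 in → contributes +0.93936 in⁴
  web: d = -0.67862 in → contributes +1.8058 in⁴
  hole: d = -0.67862 in → contributes −0.022798 in⁴
Total I = 2.7224 in⁴.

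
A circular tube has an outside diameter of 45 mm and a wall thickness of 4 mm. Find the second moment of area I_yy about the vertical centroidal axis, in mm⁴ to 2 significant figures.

Break the section into simple shapes (no overlaps), measuring from the bottom-left corner of the bounding box.
Outer circle: ⌀45, A = 1 590 mm², x = 22.5 mm, Ī = 201 289 mm⁴.
Bore (subtracted): ⌀37, A = 1 075 mm², x = 22.5 mm, Ī = 91 998 mm⁴.
By symmetry the centroid is at mid-width, x̄ = 22.5 mm.
All pieces are centred on the vertical centroidal axis, so I = ΣĪ (holes subtracted) = 109 291 mm⁴.

I_yy ≈ 1.1 × 10⁵ mm⁴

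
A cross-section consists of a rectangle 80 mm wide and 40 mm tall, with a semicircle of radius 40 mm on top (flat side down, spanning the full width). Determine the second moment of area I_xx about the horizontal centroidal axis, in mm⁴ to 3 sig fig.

Treat the section as a set of non-overlapping primitives; coordinates are from the bounding-box lower-left.
Rectangular body: 80 × 40, A = 3 200 mm², y = 20 mm, Ī = 426 667 mm⁴.
Semicircular cap: semicircle r = 40, A = 2513.3 mm², y = 56.977 mm, Ī = 280 978 mm⁴.
Centroid: ȳ = ΣA·y / ΣA = 36.266 mm.
Transfer each piece to the horizontal centroidal axis using Ī + A·d² with d = y − 36.266:
  rectangular body: d = -16.266 mm → contributes +1 273 332 mm⁴
  semicircular cap: d = 20.711 mm → contributes +1 358 986 mm⁴
Total I = 2 632 318 mm⁴.

I_xx ≈ 2.63 × 10⁶ mm⁴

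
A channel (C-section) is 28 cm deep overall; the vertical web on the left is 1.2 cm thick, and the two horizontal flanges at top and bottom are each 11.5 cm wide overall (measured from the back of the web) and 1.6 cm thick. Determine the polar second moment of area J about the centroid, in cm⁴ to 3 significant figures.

Break the section into simple shapes (no overlaps), measuring from the bottom-left corner of the bounding box.
Web: 1.2 × 28, A = 33.6 cm², y = 14 cm, Ī = 2195.2 cm⁴.
Top flange (beyond web): 10.3 × 1.6, A = 16.48 cm², y = 27.2 cm, Ī = 3.5157 cm⁴.
Bottom flange (beyond web): 10.3 × 1.6, A = 16.48 cm², y = 0.8 cm, Ī = 3.5157 cm⁴.
By symmetry the centroid is at mid-height, ȳ = 14 cm.
Transfer each piece to the centroidal x-axis using Ī + A·d² with d = y − 14:
  web: d = 0 cm → contributes +2195.2 cm⁴
  top flange (beyond web): d = 13.2 cm → contributes +2 875 cm⁴
  bottom flange (beyond web): d = -13.2 cm → contributes +2 875 cm⁴
Total I = 7945.2 cm⁴.
For the y-axis: x̄ = 3.4474 cm.
Repeating about the centroidal y-axis gives I_y = 845.54 cm⁴.
Polar second moment: J = I_x + I_y = 8790.7 cm⁴.

J ≈ 8790 cm⁴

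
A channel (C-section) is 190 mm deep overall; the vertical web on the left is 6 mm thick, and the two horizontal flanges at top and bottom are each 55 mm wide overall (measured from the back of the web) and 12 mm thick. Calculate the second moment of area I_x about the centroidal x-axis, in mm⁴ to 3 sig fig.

I_x ≈ 1.28 × 10⁷ mm⁴

Split into non-overlapping primitives; take the origin at the lower-left of the bounding box.
Web: 6 × 190, A = 1 140 mm², y = 95 mm, Ī = 3 429 500 mm⁴.
Top flange (beyond web): 49 × 12, A = 588 mm², y = 184 mm, Ī = 7 056 mm⁴.
Bottom flange (beyond web): 49 × 12, A = 588 mm², y = 6 mm, Ī = 7 056 mm⁴.
By symmetry the centroid is at mid-height, ȳ = 95 mm.
Transfer each piece to the centroidal x-axis using Ī + A·d² with d = y − 95:
  web: d = 0 mm → contributes +3 429 500 mm⁴
  top flange (beyond web): d = 89 mm → contributes +4 664 604 mm⁴
  bottom flange (beyond web): d = -89 mm → contributes +4 664 604 mm⁴
Total I = 12 758 708 mm⁴.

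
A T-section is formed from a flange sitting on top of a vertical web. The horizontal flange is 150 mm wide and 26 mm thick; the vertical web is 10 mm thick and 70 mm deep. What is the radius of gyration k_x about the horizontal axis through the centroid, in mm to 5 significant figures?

k_x ≈ 20.178 mm

Decompose the section into non-overlapping parts with the origin at the bottom-left of its bounding rectangle.
Flange: 150 × 26, A = 3 900 mm², y = 83 mm, Ī = 219 700 mm⁴.
Web: 10 × 70, A = 700 mm², y = 35 mm, Ī = 285833.3 mm⁴.
Centroid: ȳ = ΣA·y / ΣA = 75.69565 mm.
Transfer each piece to the horizontal axis through the centroid using Ī + A·d² with d = y − 75.69565:
  flange: d = 7.304348 mm → contributes +427778.6 mm⁴
  web: d = -40.69565 mm → contributes +1 445 129 mm⁴
Total I = 1 872 907 mm⁴.
Radius of gyration: k = √(I/A) = √(1 872 907 / 4 600) = 20.17805 mm.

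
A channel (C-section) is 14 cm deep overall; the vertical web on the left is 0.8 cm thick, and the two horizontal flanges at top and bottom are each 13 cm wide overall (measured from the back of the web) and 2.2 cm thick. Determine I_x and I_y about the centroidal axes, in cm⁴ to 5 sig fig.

Break the section into simple shapes (no overlaps), measuring from the bottom-left corner of the bounding box.
Web: 0.8 × 14, A = 11.2 cm², y = 7 cm, Ī = 182.9333 cm⁴.
Top flange (beyond web): 12.2 × 2.2, A = 26.84 cm², y = 12.9 cm, Ī = 10.82547 cm⁴.
Bottom flange (beyond web): 12.2 × 2.2, A = 26.84 cm², y = 1.1 cm, Ī = 10.82547 cm⁴.
By symmetry the centroid is at mid-height, ȳ = 7 cm.
Transfer each piece to the centroidal x-axis using Ī + A·d² with d = y − 7:
  web: d = 0 cm → contributes +182.9333 cm⁴
  top flange (beyond web): d = 5.9 cm → contributes +945.1259 cm⁴
  bottom flange (beyond web): d = -5.9 cm → contributes +945.1259 cm⁴
Total I = 2073.185 cm⁴.
For the y-axis: x̄ = 5.777928 cm.
Repeating about the centroidal y-axis gives I_y = 1057.921 cm⁴.

I_x ≈ 2073.2 cm⁴, I_y ≈ 1057.9 cm⁴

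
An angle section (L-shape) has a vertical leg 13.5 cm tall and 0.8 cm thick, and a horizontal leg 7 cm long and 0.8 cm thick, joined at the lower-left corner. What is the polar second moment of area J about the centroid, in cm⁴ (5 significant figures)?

J ≈ 359.45 cm⁴

Break the section into simple shapes (no overlaps), measuring from the bottom-left corner of the bounding box.
Vertical leg: 0.8 × 13.5, A = 10.8 cm², y = 6.75 cm, Ī = 164.025 cm⁴.
Horizontal leg (remainder): 6.2 × 0.8, A = 4.96 cm², y = 0.4 cm, Ī = 0.2645333 cm⁴.
Centroid: ȳ = ΣA·y / ΣA = 4.751523 cm.
Transfer each piece to the centroidal x-axis using Ī + A·d² with d = y − 4.751523:
  vertical leg: d = 1.998477 cm → contributes +207.1592 cm⁴
  horizontal leg (remainder): d = -4.351523 cm → contributes +94.18586 cm⁴
Total I = 301.3451 cm⁴.
For the y-axis: x̄ = 1.501523 cm.
Repeating about the centroidal y-axis gives I_y = 58.1021 cm⁴.
Polar second moment: J = I_x + I_y = 359.4472 cm⁴.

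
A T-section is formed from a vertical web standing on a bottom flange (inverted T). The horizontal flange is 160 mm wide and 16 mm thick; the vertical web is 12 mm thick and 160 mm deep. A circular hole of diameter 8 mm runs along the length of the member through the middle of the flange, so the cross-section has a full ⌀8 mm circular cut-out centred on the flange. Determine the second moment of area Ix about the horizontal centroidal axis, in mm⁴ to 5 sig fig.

Ix ≈ 1.2574 × 10⁷ mm⁴

Split into non-overlapping primitives; take the origin at the lower-left of the bounding box.
Flange: 160 × 16, A = 2 560 mm², y = 8 mm, Ī = 54613.33 mm⁴.
Web: 12 × 160, A = 1 920 mm², y = 96 mm, Ī = 4 096 000 mm⁴.
Hole (subtracted): ⌀8, A = 50.26548 mm², y = 8 mm, Ī = 201.0619 mm⁴.
Centroid: ȳ = ΣA·y / ΣA = 46.14224 mm.
Transfer each piece to the horizontal centroidal axis using Ī + A·d² with d = y − 46.14224:
  flange: d = -38.14224 mm → contributes +3 778 979 mm⁴
  web: d = 49.85776 mm → contributes +8 868 729 mm⁴
  hole: d = -38.14224 mm → contributes −73328.82 mm⁴
Total I = 12 574 379 mm⁴.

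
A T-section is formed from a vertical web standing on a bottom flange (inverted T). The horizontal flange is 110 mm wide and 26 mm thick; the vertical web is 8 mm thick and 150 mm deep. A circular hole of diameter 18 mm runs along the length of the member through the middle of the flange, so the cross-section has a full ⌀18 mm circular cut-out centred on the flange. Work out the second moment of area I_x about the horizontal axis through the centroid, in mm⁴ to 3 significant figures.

I_x ≈ 8.77 × 10⁶ mm⁴

Split into non-overlapping primitives; take the origin at the lower-left of the bounding box.
Flange: 110 × 26, A = 2 860 mm², y = 13 mm, Ī = 161 113 mm⁴.
Web: 8 × 150, A = 1 200 mm², y = 101 mm, Ī = 2 250 000 mm⁴.
Hole (subtracted): ⌀18, A = 254.47 mm², y = 13 mm, Ī = 5 153 mm⁴.
Centroid: ȳ = ΣA·y / ΣA = 40.749 mm.
Transfer each piece to the horizontal axis through the centroid using Ī + A·d² with d = y − 40.749:
  flange: d = -27.749 mm → contributes +2 363 347 mm⁴
  web: d = 60.251 mm → contributes +6 606 207 mm⁴
  hole: d = -27.749 mm → contributes −201 097 mm⁴
Total I = 8 768 457 mm⁴.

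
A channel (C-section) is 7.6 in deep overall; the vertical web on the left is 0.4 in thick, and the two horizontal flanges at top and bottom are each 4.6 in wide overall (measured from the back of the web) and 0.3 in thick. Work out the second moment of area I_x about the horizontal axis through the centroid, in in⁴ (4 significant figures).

Treat the section as a set of non-overlapping primitives; coordinates are from the bounding-box lower-left.
Web: 0.4 × 7.6, A = 3.04 in², y = 3.8 in, Ī = 14.6325 in⁴.
Top flange (beyond web): 4.2 × 0.3, A = 1.26 in², y = 7.45 in, Ī = 0.00945 in⁴.
Bottom flange (beyond web): 4.2 × 0.3, A = 1.26 in², y = 0.15 in, Ī = 0.00945 in⁴.
By symmetry the centroid is at mid-height, ȳ = 3.8 in.
Transfer each piece to the horizontal axis through the centroid using Ī + A·d² with d = y − 3.8:
  web: d = 0 in → contributes +14.6325 in⁴
  top flange (beyond web): d = 3.65 in → contributes +16.7958 in⁴
  bottom flange (beyond web): d = -3.65 in → contributes +16.7958 in⁴
Total I = 48.2241 in⁴.

I_x ≈ 48.22 in⁴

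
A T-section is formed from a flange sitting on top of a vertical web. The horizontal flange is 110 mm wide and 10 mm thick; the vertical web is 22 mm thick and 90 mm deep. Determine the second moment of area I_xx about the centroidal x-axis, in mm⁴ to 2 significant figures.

I_xx ≈ 3.1 × 10⁶ mm⁴

Decompose the section into non-overlapping parts with the origin at the bottom-left of its bounding rectangle.
Flange: 110 × 10, A = 1 100 mm², y = 95 mm, Ī = 9 167 mm⁴.
Web: 22 × 90, A = 1 980 mm², y = 45 mm, Ī = 1 336 500 mm⁴.
Centroid: ȳ = ΣA·y / ΣA = 62.86 mm.
Transfer each piece to the centroidal x-axis using Ī + A·d² with d = y − 62.86:
  flange: d = 32.14 mm → contributes +1 145 646 mm⁴
  web: d = -17.86 mm → contributes +1 967 878 mm⁴
Total I = 3 113 524 mm⁴.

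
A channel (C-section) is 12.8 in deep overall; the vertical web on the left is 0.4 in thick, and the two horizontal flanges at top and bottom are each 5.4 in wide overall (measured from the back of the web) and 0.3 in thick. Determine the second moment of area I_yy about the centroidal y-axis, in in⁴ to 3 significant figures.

Break the section into simple shapes (no overlaps), measuring from the bottom-left corner of the bounding box.
Web: 0.4 × 12.8, A = 5.12 in², x = 0.2 in, Ī = 0.068267 in⁴.
Top flange (beyond web): 5 × 0.3, A = 1.5 in², x = 2.9 in, Ī = 3.125 in⁴.
Bottom flange (beyond web): 5 × 0.3, A = 1.5 in², x = 2.9 in, Ī = 3.125 in⁴.
Centroid: x̄ = ΣA·x / ΣA = 1.1975 in.
Transfer each piece to the centroidal y-axis using Ī + A·d² with d = x − 1.1975:
  web: d = -0.99754 in → contributes +5.1631 in⁴
  top flange (beyond web): d = 1.7025 in → contributes +7.4726 in⁴
  bottom flange (beyond web): d = 1.7025 in → contributes +7.4726 in⁴
Total I = 20.108 in⁴.

I_yy ≈ 20.1 in⁴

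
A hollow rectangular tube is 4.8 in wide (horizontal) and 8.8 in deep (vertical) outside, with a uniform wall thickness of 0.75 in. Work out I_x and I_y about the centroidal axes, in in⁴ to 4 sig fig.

I_x ≈ 165.6 in⁴, I_y ≈ 59.24 in⁴

Decompose the section into non-overlapping parts with the origin at the bottom-left of its bounding rectangle.
Outer rectangle: 4.8 × 8.8, A = 42.24 in², y = 4.4 in, Ī = 272.589 in⁴.
Inner void (subtracted): 3.3 × 7.3, A = 24.09 in², y = 4.4 in, Ī = 106.98 in⁴.
By symmetry the centroid is at mid-height, ȳ = 4.4 in.
All pieces are centred on the centroidal x-axis, so I = ΣĪ (holes subtracted) = 165.609 in⁴.
Repeating about the centroidal y-axis gives I_y = 59.2391 in⁴.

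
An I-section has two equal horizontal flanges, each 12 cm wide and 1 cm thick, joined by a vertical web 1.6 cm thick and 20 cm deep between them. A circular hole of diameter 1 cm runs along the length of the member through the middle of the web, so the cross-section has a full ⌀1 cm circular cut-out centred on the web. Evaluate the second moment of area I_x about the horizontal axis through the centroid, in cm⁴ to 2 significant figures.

Split into non-overlapping primitives; take the origin at the lower-left of the bounding box.
Bottom flange: 12 × 1, A = 12 cm², y = 0.5 cm, Ī = 1 cm⁴.
Web: 1.6 × 20, A = 32 cm², y = 11 cm, Ī = 1 067 cm⁴.
Top flange: 12 × 1, A = 12 cm², y = 21.5 cm, Ī = 1 cm⁴.
Hole (subtracted): ⌀1, A = 0.7854 cm², y = 11 cm, Ī = 0.04909 cm⁴.
By symmetry the centroid is at mid-height, ȳ = 11 cm.
Transfer each piece to the horizontal axis through the centroid using Ī + A·d² with d = y − 11:
  bottom flange: d = -10.5 cm → contributes +1 324 cm⁴
  web: d = 0 cm → contributes +1 067 cm⁴
  top flange: d = 10.5 cm → contributes +1 324 cm⁴
  hole: d = 0 cm → contributes −0.04909 cm⁴
Total I = 3 715 cm⁴.

I_x ≈ 3700 cm⁴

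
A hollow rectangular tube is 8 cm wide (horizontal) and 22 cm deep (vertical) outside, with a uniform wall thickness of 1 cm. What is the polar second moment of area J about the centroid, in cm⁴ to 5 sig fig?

Split into non-overlapping primitives; take the origin at the lower-left of the bounding box.
Outer rectangle: 8 × 22, A = 176 cm², y = 11 cm, Ī = 7098.667 cm⁴.
Inner void (subtracted): 6 × 20, A = 120 cm², y = 11 cm, Ī = 4 000 cm⁴.
By symmetry the centroid is at mid-height, ȳ = 11 cm.
All pieces are centred on the centroidal x-axis, so I = ΣĪ (holes subtracted) = 3098.667 cm⁴.
Repeating about the centroidal y-axis gives I_y = 578.6667 cm⁴.
Polar second moment: J = I_x + I_y = 3677.333 cm⁴.

J ≈ 3677.3 cm⁴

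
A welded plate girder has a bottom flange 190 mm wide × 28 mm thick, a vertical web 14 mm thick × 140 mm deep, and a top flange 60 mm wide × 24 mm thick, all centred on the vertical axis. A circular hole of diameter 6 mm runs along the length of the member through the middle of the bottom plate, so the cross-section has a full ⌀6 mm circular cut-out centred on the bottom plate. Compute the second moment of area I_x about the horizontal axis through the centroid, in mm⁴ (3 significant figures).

I_x ≈ 3.84 × 10⁷ mm⁴

Treat the section as a set of non-overlapping primitives; coordinates are from the bounding-box lower-left.
Bottom plate: 190 × 28, A = 5 320 mm², y = 14 mm, Ī = 347 573 mm⁴.
Web plate: 14 × 140, A = 1 960 mm², y = 98 mm, Ī = 3 201 333 mm⁴.
Top plate: 60 × 24, A = 1 440 mm², y = 180 mm, Ī = 69 120 mm⁴.
Hole (subtracted): ⌀6, A = 28.274 mm², y = 14 mm, Ī = 63.617 mm⁴.
Centroid: ȳ = ΣA·y / ΣA = 60.444 mm.
Transfer each piece to the horizontal axis through the centroid using Ī + A·d² with d = y − 60.444:
  bottom plate: d = -46.444 mm → contributes +11 823 138 mm⁴
  web plate: d = 37.556 mm → contributes +5 965 796 mm⁴
  top plate: d = 119.56 mm → contributes +20 651 898 mm⁴
  hole: d = -46.444 mm → contributes −61 053 mm⁴
Total I = 38 379 780 mm⁴.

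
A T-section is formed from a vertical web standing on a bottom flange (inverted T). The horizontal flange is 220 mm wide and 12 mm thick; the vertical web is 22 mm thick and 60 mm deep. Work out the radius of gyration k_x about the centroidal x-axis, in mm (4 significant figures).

k_x ≈ 19.90 mm

Treat the section as a set of non-overlapping primitives; coordinates are from the bounding-box lower-left.
Flange: 220 × 12, A = 2 640 mm², y = 6 mm, Ī = 31 680 mm⁴.
Web: 22 × 60, A = 1 320 mm², y = 42 mm, Ī = 396 000 mm⁴.
Centroid: ȳ = ΣA·y / ΣA = 18 mm.
Transfer each piece to the centroidal x-axis using Ī + A·d² with d = y − 18:
  flange: d = -12 mm → contributes +411 840 mm⁴
  web: d = 24 mm → contributes +1 156 320 mm⁴
Total I = 1 568 160 mm⁴.
Radius of gyration: k = √(I/A) = √(1 568 160 / 3 960) = 19.8997 mm.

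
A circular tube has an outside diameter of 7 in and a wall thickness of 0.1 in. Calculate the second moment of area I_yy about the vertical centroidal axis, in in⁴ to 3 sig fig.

I_yy ≈ 12.9 in⁴

Split into non-overlapping primitives; take the origin at the lower-left of the bounding box.
Outer circle: ⌀7, A = 38.485 in², x = 3.5 in, Ī = 117.86 in⁴.
Bore (subtracted): ⌀6.8, A = 36.317 in², x = 3.5 in, Ī = 104.96 in⁴.
By symmetry the centroid is at mid-width, x̄ = 3.5 in.
All pieces are centred on the vertical centroidal axis, so I = ΣĪ (holes subtracted) = 12.903 in⁴.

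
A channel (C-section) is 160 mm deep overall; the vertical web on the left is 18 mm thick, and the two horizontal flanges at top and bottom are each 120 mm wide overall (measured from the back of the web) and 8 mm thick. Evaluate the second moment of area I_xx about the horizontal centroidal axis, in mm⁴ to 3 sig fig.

I_xx ≈ 1.56 × 10⁷ mm⁴

Break the section into simple shapes (no overlaps), measuring from the bottom-left corner of the bounding box.
Web: 18 × 160, A = 2 880 mm², y = 80 mm, Ī = 6 144 000 mm⁴.
Top flange (beyond web): 102 × 8, A = 816 mm², y = 156 mm, Ī = 4 352 mm⁴.
Bottom flange (beyond web): 102 × 8, A = 816 mm², y = 4 mm, Ī = 4 352 mm⁴.
By symmetry the centroid is at mid-height, ȳ = 80 mm.
Transfer each piece to the horizontal centroidal axis using Ī + A·d² with d = y − 80:
  web: d = 0 mm → contributes +6 144 000 mm⁴
  top flange (beyond web): d = 76 mm → contributes +4 717 568 mm⁴
  bottom flange (beyond web): d = -76 mm → contributes +4 717 568 mm⁴
Total I = 15 579 136 mm⁴.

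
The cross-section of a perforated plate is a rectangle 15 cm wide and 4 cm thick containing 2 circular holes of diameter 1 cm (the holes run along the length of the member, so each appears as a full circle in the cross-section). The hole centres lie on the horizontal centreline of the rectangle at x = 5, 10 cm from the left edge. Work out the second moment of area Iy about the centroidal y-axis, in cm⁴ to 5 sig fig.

Decompose the section into non-overlapping parts with the origin at the bottom-left of its bounding rectangle.
Plate: 15 × 4, A = 60 cm², x = 7.5 cm, Ī = 1 125 cm⁴.
Hole 1 (subtracted): ⌀1, A = 0.7853982 cm², x = 5 cm, Ī = 0.04908739 cm⁴.
Hole 2 (subtracted): ⌀1, A = 0.7853982 cm², x = 10 cm, Ī = 0.04908739 cm⁴.
By symmetry the centroid is at mid-width, x̄ = 7.5 cm.
Transfer each piece to the centroidal y-axis using Ī + A·d² with d = x − 7.5:
  plate: d = 0 cm → contributes +1 125 cm⁴
  hole 1: d = -2.5 cm → contributes −4.957826 cm⁴
  hole 2: d = 2.5 cm → contributes −4.957826 cm⁴
Total I = 1115.084 cm⁴.

Iy ≈ 1115.1 cm⁴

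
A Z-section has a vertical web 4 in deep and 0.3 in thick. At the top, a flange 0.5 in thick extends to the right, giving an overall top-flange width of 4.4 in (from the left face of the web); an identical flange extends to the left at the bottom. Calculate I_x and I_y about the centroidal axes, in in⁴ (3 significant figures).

I_x ≈ 14.2 in⁴, I_y ≈ 25.6 in⁴

Treat the section as a set of non-overlapping primitives; coordinates are from the bounding-box lower-left.
Web: 0.3 × 4, A = 1.2 in², y = 2 in, Ī = 1.6 in⁴.
Top flange (beyond web): 4.1 × 0.5, A = 2.05 in², y = 3.75 in, Ī = 0.042708 in⁴.
Bottom flange (beyond web): 4.1 × 0.5, A = 2.05 in², y = 0.25 in, Ī = 0.042708 in⁴.
Centroid: ȳ = ΣA·y / ΣA = 2 in.
Transfer each piece to the centroidal x-axis using Ī + A·d² with d = y − 2:
  web: d = 0 in → contributes +1.6 in⁴
  top flange (beyond web): d = 1.75 in → contributes +6.3208 in⁴
  bottom flange (beyond web): d = -1.75 in → contributes +6.3208 in⁴
Total I = 14.242 in⁴.
For the y-axis: x̄ = 4.25 in.
Repeating about the centroidal y-axis gives I_y = 25.596 in⁴.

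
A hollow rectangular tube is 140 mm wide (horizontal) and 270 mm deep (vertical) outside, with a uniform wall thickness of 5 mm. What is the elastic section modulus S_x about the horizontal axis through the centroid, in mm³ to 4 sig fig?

S_x ≈ 2.906 × 10⁵ mm³

Treat the section as a set of non-overlapping primitives; coordinates are from the bounding-box lower-left.
Outer rectangle: 140 × 270, A = 37 800 mm², y = 135 mm, Ī = 229 635 000 mm⁴.
Inner void (subtracted): 130 × 260, A = 33 800 mm², y = 135 mm, Ī = 190 406 667 mm⁴.
By symmetry the centroid is at mid-height, ȳ = 135 mm.
All pieces are centred on the horizontal axis through the centroid, so I = ΣĪ (holes subtracted) = 39 228 333 mm⁴.
Extreme fibre distance c = 135 mm; S = I/c = 290 580 mm³.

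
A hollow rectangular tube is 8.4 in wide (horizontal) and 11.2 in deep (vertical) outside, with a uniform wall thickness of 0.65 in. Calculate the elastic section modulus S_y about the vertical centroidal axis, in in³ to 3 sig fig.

Split into non-overlapping primitives; take the origin at the lower-left of the bounding box.
Outer rectangle: 8.4 × 11.2, A = 94.08 in², x = 4.2 in, Ī = 553.19 in⁴.
Inner void (subtracted): 7.1 × 9.9, A = 70.29 in², x = 4.2 in, Ī = 295.28 in⁴.
By symmetry the centroid is at mid-width, x̄ = 4.2 in.
All pieces are centred on the vertical centroidal axis, so I = ΣĪ (holes subtracted) = 257.91 in⁴.
Extreme fibre distance c = 4.2 in; S = I/c = 61.408 in³.

S_y ≈ 61.4 in³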